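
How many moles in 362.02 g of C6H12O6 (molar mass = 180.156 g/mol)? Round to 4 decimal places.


n = mass / M
n = 362.02 / 180.156
n = 2.00948067 mol, rounded to 4 dp:

2.0095 mol


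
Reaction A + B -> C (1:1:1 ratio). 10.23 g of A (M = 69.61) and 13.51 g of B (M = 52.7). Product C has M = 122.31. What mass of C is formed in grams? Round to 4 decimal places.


Find moles of each reactant; the smaller value is the limiting reagent in a 1:1:1 reaction, so moles_C equals moles of the limiter.
n_A = mass_A / M_A = 10.23 / 69.61 = 0.146962 mol
n_B = mass_B / M_B = 13.51 / 52.7 = 0.256357 mol
Limiting reagent: A (smaller), n_limiting = 0.146962 mol
mass_C = n_limiting * M_C = 0.146962 * 122.31
mass_C = 17.97492222 g, rounded to 4 dp:

17.9749 g


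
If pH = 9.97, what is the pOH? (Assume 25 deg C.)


At 25 deg C, pH + pOH = 14.
pOH = 14 - pH = 14 - 9.97
pOH = 4.03:

4.03


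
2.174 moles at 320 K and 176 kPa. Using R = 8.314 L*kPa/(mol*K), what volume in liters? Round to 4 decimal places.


PV = nRT, solve for V = nRT / P.
nRT = 2.174 * 8.314 * 320 = 5783.8835
V = 5783.8835 / 176
V = 32.86297443 L, rounded to 4 dp:

32.8630 L


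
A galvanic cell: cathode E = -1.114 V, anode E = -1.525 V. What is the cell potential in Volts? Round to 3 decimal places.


Standard cell potential: E_cell = E_cathode - E_anode.
E_cell = -1.114 - (-1.525)
E_cell = 0.411 V, rounded to 3 dp:

0.411 V


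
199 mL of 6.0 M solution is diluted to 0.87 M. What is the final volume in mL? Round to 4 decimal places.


Dilution: M1*V1 = M2*V2, solve for V2.
V2 = M1*V1 / M2
V2 = 6.0 * 199 / 0.87
V2 = 1194.0 / 0.87
V2 = 1372.4137931 mL, rounded to 4 dp:

1372.4138 mL


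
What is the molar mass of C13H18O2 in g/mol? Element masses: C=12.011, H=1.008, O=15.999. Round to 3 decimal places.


M = sum(count * atomic_mass) over atoms.
M = 13*12.011 + 18*1.008 + 2*15.999
M = 156.143 + 18.144 + 31.998
M = 206.285 g/mol, rounded to 3 dp:

206.285 g/mol


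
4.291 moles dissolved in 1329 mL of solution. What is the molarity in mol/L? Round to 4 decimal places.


Convert volume to liters: V_L = V_mL / 1000.
V_L = 1329 / 1000 = 1.329 L
M = n / V_L = 4.291 / 1.329
M = 3.22874342 mol/L, rounded to 4 dp:

3.2287 mol/L


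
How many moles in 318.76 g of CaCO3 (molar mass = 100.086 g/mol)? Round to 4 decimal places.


n = mass / M
n = 318.76 / 100.086
n = 3.18486102 mol, rounded to 4 dp:

3.1849 mol


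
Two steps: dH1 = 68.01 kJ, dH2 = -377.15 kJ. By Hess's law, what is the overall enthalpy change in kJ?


Hess's law: enthalpy is a state function, so add the step enthalpies.
dH_total = dH1 + dH2 = 68.01 + (-377.15)
dH_total = -309.14 kJ:

-309.14 kJ


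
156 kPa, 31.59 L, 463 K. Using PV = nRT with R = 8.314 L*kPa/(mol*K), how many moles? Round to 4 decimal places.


PV = nRT, solve for n = PV / (RT).
PV = 156 * 31.59 = 4928.04
RT = 8.314 * 463 = 3849.382
n = 4928.04 / 3849.382
n = 1.28021589 mol, rounded to 4 dp:

1.2802 mol


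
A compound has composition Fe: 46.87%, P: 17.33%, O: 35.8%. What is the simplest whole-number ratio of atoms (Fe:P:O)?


Assume 100 g of compound, divide each mass% by atomic mass to get moles, then normalize by the smallest to get a raw atom ratio.
Moles per 100 g: Fe: 46.87/55.845 = 0.8393, P: 17.33/30.974 = 0.5595, O: 35.8/15.999 = 2.2376
Raw ratio (divide by min = 0.5595): Fe: 1.5, P: 1.0, O: 3.999
Multiply by 2 to clear fractions: Fe: 3.0 ~= 3, P: 2.0 ~= 2, O: 7.999 ~= 8
Reduce by GCD to get the simplest whole-number ratio:

3:2:8


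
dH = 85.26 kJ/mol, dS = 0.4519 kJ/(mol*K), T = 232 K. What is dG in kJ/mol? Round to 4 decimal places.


Gibbs: dG = dH - T*dS (consistent units, dS already in kJ/(mol*K)).
T*dS = 232 * 0.4519 = 104.8408
dG = 85.26 - (104.8408)
dG = -19.5808 kJ/mol, rounded to 4 dp:

-19.5808 kJ/mol


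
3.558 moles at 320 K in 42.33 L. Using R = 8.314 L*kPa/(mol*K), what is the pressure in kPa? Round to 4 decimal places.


PV = nRT, solve for P = nRT / V.
nRT = 3.558 * 8.314 * 320 = 9465.9878
P = 9465.9878 / 42.33
P = 223.62361918 kPa, rounded to 4 dp:

223.6236 kPa


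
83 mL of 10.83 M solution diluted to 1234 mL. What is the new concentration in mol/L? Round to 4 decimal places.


Dilution: M1*V1 = M2*V2, solve for M2.
M2 = M1*V1 / V2
M2 = 10.83 * 83 / 1234
M2 = 898.89 / 1234
M2 = 0.72843598 mol/L, rounded to 4 dp:

0.7284 mol/L


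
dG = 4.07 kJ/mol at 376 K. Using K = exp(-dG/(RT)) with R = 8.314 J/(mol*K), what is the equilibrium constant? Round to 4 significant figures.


dG is in kJ/mol; multiply by 1000 to match R in J/(mol*K).
RT = 8.314 * 376 = 3126.064 J/mol
exponent = -dG*1000 / (RT) = -(4.07*1000) / 3126.064 = -1.30195671
K = exp(-1.30195671)
K = 0.27199905, rounded to 4 significant figures:

0.2720


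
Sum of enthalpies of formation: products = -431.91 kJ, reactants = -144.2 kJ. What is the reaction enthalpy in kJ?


dH_rxn = sum(dH_f products) - sum(dH_f reactants)
dH_rxn = -431.91 - (-144.2)
dH_rxn = -287.71 kJ:

-287.71 kJ


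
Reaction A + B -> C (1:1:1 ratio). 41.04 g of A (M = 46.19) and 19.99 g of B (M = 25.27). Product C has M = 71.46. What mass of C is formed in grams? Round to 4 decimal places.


Find moles of each reactant; the smaller value is the limiting reagent in a 1:1:1 reaction, so moles_C equals moles of the limiter.
n_A = mass_A / M_A = 41.04 / 46.19 = 0.888504 mol
n_B = mass_B / M_B = 19.99 / 25.27 = 0.791057 mol
Limiting reagent: B (smaller), n_limiting = 0.791057 mol
mass_C = n_limiting * M_C = 0.791057 * 71.46
mass_C = 56.52893322 g, rounded to 4 dp:

56.5289 g


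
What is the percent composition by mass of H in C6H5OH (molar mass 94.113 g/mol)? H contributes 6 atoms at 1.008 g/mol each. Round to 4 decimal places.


pct = 100 * (n_elem * M_elem) / M_total
mass_contribution = 6 * 1.008 = 6.048 g/mol
pct = 100 * 6.048 / 94.113
pct = 6.4263173 %, rounded to 4 dp:

6.4263 %


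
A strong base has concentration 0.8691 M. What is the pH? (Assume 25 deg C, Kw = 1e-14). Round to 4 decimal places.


A strong base dissociates completely, so [OH-] equals the given concentration.
pOH = -log10([OH-]) = -log10(0.8691) = 0.06093
pH = 14 - pOH = 14 - 0.06093
pH = 13.93907, rounded to 4 dp:

13.9391


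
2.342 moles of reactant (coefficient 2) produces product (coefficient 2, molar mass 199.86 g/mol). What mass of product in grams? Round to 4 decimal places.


Use the coefficient ratio to convert reactant moles to product moles, then multiply by the product's molar mass.
moles_P = moles_R * (coeff_P / coeff_R) = 2.342 * (2/2) = 2.342
mass_P = moles_P * M_P = 2.342 * 199.86
mass_P = 468.07212 g, rounded to 4 dp:

468.0721 g


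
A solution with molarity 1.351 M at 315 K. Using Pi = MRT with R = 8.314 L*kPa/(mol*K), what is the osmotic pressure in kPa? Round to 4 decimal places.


Osmotic pressure (van't Hoff): Pi = M*R*T.
RT = 8.314 * 315 = 2618.91
Pi = 1.351 * 2618.91
Pi = 3538.14741 kPa, rounded to 4 dp:

3538.1474 kPa


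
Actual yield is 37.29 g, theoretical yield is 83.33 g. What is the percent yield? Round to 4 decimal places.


% yield = 100 * actual / theoretical
% yield = 100 * 37.29 / 83.33
% yield = 44.74978999 %, rounded to 4 dp:

44.7498 %


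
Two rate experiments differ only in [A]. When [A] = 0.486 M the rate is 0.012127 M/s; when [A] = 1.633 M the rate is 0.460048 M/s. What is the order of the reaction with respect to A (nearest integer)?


Rate is proportional to [A]^n, so rate2/rate1 = ([A]2/[A]1)^n. Take logs to solve for n.
rate2/rate1 = 0.460048 / 0.012127 = 37.9358
[A]2/[A]1 = 1.633 / 0.486 = 3.3601
n = ln(37.9358) / ln(3.3601) = 3.0
Nearest integer order:

3


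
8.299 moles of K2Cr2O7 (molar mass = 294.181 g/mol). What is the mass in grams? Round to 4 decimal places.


mass = n * M
mass = 8.299 * 294.181
mass = 2441.408119 g, rounded to 4 dp:

2441.4081 g


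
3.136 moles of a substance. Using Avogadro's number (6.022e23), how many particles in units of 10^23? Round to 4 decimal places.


N = n * NA, then divide by 1e23 for the requested units.
N / 1e23 = n * 6.022
N / 1e23 = 3.136 * 6.022
N / 1e23 = 18.884992, rounded to 4 dp:

18.8850


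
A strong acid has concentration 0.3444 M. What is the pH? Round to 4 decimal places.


A strong acid dissociates completely, so [H+] equals the given concentration.
pH = -log10([H+]) = -log10(0.3444)
pH = 0.46293686, rounded to 4 dp:

0.4629


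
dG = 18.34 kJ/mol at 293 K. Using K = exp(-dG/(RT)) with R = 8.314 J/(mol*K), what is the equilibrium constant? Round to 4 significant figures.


dG is in kJ/mol; multiply by 1000 to match R in J/(mol*K).
RT = 8.314 * 293 = 2436.002 J/mol
exponent = -dG*1000 / (RT) = -(18.34*1000) / 2436.002 = -7.52872945
K = exp(-7.52872945)
K = 0.00053742064, rounded to 4 significant figures:

0.0005374


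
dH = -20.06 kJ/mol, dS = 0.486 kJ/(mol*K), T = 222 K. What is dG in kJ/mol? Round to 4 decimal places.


Gibbs: dG = dH - T*dS (consistent units, dS already in kJ/(mol*K)).
T*dS = 222 * 0.486 = 107.892
dG = -20.06 - (107.892)
dG = -127.952 kJ/mol, rounded to 4 dp:

-127.9520 kJ/mol


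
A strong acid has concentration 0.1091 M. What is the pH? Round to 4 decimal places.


A strong acid dissociates completely, so [H+] equals the given concentration.
pH = -log10([H+]) = -log10(0.1091)
pH = 0.96217525, rounded to 4 dp:

0.9622


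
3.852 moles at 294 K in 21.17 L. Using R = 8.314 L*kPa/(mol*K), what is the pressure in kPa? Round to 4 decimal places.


PV = nRT, solve for P = nRT / V.
nRT = 3.852 * 8.314 * 294 = 9415.5052
P = 9415.5052 / 21.17
P = 444.75697685 kPa, rounded to 4 dp:

444.7570 kPa


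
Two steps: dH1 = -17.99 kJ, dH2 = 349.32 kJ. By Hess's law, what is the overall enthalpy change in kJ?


Hess's law: enthalpy is a state function, so add the step enthalpies.
dH_total = dH1 + dH2 = -17.99 + (349.32)
dH_total = 331.33 kJ:

331.33 kJ


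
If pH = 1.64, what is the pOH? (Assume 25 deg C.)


At 25 deg C, pH + pOH = 14.
pOH = 14 - pH = 14 - 1.64
pOH = 12.36:

12.36


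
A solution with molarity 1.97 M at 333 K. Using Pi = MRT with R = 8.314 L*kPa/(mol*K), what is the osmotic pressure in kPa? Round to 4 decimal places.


Osmotic pressure (van't Hoff): Pi = M*R*T.
RT = 8.314 * 333 = 2768.562
Pi = 1.97 * 2768.562
Pi = 5454.06714 kPa, rounded to 4 dp:

5454.0671 kPa


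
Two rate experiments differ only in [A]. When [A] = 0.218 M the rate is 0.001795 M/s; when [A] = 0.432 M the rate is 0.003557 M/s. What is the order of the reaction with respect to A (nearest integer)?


Rate is proportional to [A]^n, so rate2/rate1 = ([A]2/[A]1)^n. Take logs to solve for n.
rate2/rate1 = 0.003557 / 0.001795 = 1.9816
[A]2/[A]1 = 0.432 / 0.218 = 1.9817
n = ln(1.9816) / ln(1.9817) = 1.0
Nearest integer order:

1


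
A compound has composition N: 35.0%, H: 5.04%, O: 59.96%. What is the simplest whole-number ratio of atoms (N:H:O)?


Assume 100 g of compound, divide each mass% by atomic mass to get moles, then normalize by the smallest to get a raw atom ratio.
Moles per 100 g: N: 35.0/14.007 = 2.4988, H: 5.04/1.008 = 5.0, O: 59.96/15.999 = 3.7477
Raw ratio (divide by min = 2.4988): N: 1.0, H: 2.001, O: 1.5
Multiply by 2 to clear fractions: N: 2.0 ~= 2, H: 4.002 ~= 4, O: 3.0 ~= 3
Reduce by GCD to get the simplest whole-number ratio:

2:4:3


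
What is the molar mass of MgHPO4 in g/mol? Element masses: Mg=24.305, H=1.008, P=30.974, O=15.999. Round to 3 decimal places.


M = sum(count * atomic_mass) over atoms.
M = 1*24.305 + 1*1.008 + 1*30.974 + 4*15.999
M = 24.305 + 1.008 + 30.974 + 63.996
M = 120.283 g/mol, rounded to 3 dp:

120.283 g/mol


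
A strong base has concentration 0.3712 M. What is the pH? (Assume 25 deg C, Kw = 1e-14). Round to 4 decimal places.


A strong base dissociates completely, so [OH-] equals the given concentration.
pOH = -log10([OH-]) = -log10(0.3712) = 0.430392
pH = 14 - pOH = 14 - 0.430392
pH = 13.569608, rounded to 4 dp:

13.5696


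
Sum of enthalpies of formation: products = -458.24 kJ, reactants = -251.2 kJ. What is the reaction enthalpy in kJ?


dH_rxn = sum(dH_f products) - sum(dH_f reactants)
dH_rxn = -458.24 - (-251.2)
dH_rxn = -207.04 kJ:

-207.04 kJ


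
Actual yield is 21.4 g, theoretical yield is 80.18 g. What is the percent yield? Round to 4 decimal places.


% yield = 100 * actual / theoretical
% yield = 100 * 21.4 / 80.18
% yield = 26.68994762 %, rounded to 4 dp:

26.6899 %


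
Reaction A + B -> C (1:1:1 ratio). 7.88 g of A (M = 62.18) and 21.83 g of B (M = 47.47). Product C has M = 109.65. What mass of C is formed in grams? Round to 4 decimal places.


Find moles of each reactant; the smaller value is the limiting reagent in a 1:1:1 reaction, so moles_C equals moles of the limiter.
n_A = mass_A / M_A = 7.88 / 62.18 = 0.126729 mol
n_B = mass_B / M_B = 21.83 / 47.47 = 0.459869 mol
Limiting reagent: A (smaller), n_limiting = 0.126729 mol
mass_C = n_limiting * M_C = 0.126729 * 109.65
mass_C = 13.89583485 g, rounded to 4 dp:

13.8958 g


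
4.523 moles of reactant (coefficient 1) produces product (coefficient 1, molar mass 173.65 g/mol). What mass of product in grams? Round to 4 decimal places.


Use the coefficient ratio to convert reactant moles to product moles, then multiply by the product's molar mass.
moles_P = moles_R * (coeff_P / coeff_R) = 4.523 * (1/1) = 4.523
mass_P = moles_P * M_P = 4.523 * 173.65
mass_P = 785.41895 g, rounded to 4 dp:

785.4190 g


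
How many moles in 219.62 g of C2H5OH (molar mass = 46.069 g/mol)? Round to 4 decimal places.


n = mass / M
n = 219.62 / 46.069
n = 4.76719703 mol, rounded to 4 dp:

4.7672 mol


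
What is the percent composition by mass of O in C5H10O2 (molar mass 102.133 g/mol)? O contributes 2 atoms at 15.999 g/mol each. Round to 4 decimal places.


pct = 100 * (n_elem * M_elem) / M_total
mass_contribution = 2 * 15.999 = 31.998 g/mol
pct = 100 * 31.998 / 102.133
pct = 31.32973672 %, rounded to 4 dp:

31.3297 %


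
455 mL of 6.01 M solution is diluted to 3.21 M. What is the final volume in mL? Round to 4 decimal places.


Dilution: M1*V1 = M2*V2, solve for V2.
V2 = M1*V1 / M2
V2 = 6.01 * 455 / 3.21
V2 = 2734.55 / 3.21
V2 = 851.8847352 mL, rounded to 4 dp:

851.8847 mL


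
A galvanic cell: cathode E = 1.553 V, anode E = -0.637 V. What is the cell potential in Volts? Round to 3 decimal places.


Standard cell potential: E_cell = E_cathode - E_anode.
E_cell = 1.553 - (-0.637)
E_cell = 2.19 V, rounded to 3 dp:

2.190 V


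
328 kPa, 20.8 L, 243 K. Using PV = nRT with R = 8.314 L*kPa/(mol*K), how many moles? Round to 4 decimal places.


PV = nRT, solve for n = PV / (RT).
PV = 328 * 20.8 = 6822.4
RT = 8.314 * 243 = 2020.302
n = 6822.4 / 2020.302
n = 3.37692088 mol, rounded to 4 dp:

3.3769 mol


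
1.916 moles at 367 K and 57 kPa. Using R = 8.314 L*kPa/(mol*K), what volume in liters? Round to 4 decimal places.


PV = nRT, solve for V = nRT / P.
nRT = 1.916 * 8.314 * 367 = 5846.172
V = 5846.172 / 57
V = 102.56442105 L, rounded to 4 dp:

102.5644 L


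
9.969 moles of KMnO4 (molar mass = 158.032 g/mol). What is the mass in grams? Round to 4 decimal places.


mass = n * M
mass = 9.969 * 158.032
mass = 1575.421008 g, rounded to 4 dp:

1575.4210 g


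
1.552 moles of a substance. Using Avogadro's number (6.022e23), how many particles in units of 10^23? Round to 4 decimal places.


N = n * NA, then divide by 1e23 for the requested units.
N / 1e23 = n * 6.022
N / 1e23 = 1.552 * 6.022
N / 1e23 = 9.346144, rounded to 4 dp:

9.3461


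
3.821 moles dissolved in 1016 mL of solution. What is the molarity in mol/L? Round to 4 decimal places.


Convert volume to liters: V_L = V_mL / 1000.
V_L = 1016 / 1000 = 1.016 L
M = n / V_L = 3.821 / 1.016
M = 3.76082677 mol/L, rounded to 4 dp:

3.7608 mol/L


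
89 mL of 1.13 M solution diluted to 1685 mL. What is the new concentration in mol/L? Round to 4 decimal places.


Dilution: M1*V1 = M2*V2, solve for M2.
M2 = M1*V1 / V2
M2 = 1.13 * 89 / 1685
M2 = 100.57 / 1685
M2 = 0.05968546 mol/L, rounded to 4 dp:

0.0597 mol/L


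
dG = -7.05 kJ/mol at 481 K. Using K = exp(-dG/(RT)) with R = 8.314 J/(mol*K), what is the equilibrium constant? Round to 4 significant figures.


dG is in kJ/mol; multiply by 1000 to match R in J/(mol*K).
RT = 8.314 * 481 = 3999.034 J/mol
exponent = -dG*1000 / (RT) = -(-7.05*1000) / 3999.034 = 1.76292575
K = exp(1.76292575)
K = 5.829468, rounded to 4 significant figures:

5.829


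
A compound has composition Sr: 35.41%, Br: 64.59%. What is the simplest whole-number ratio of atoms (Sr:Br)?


Assume 100 g of compound, divide each mass% by atomic mass to get moles, then normalize by the smallest to get a raw atom ratio.
Moles per 100 g: Sr: 35.41/87.62 = 0.4041, Br: 64.59/79.904 = 0.8083
Raw ratio (divide by min = 0.4041): Sr: 1.0, Br: 2.0
Multiply by 1 to clear fractions: Sr: 1.0 ~= 1, Br: 2.0 ~= 2
Reduce by GCD to get the simplest whole-number ratio:

1:2


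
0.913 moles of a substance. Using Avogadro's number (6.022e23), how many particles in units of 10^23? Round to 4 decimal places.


N = n * NA, then divide by 1e23 for the requested units.
N / 1e23 = n * 6.022
N / 1e23 = 0.913 * 6.022
N / 1e23 = 5.498086, rounded to 4 dp:

5.4981


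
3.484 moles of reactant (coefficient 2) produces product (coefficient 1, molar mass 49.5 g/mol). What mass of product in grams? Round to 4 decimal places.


Use the coefficient ratio to convert reactant moles to product moles, then multiply by the product's molar mass.
moles_P = moles_R * (coeff_P / coeff_R) = 3.484 * (1/2) = 1.742
mass_P = moles_P * M_P = 1.742 * 49.5
mass_P = 86.229 g, rounded to 4 dp:

86.2290 g


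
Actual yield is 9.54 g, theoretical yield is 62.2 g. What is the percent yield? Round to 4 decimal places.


% yield = 100 * actual / theoretical
% yield = 100 * 9.54 / 62.2
% yield = 15.33762058 %, rounded to 4 dp:

15.3376 %


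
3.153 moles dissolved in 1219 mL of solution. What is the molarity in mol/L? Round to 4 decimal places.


Convert volume to liters: V_L = V_mL / 1000.
V_L = 1219 / 1000 = 1.219 L
M = n / V_L = 3.153 / 1.219
M = 2.58654635 mol/L, rounded to 4 dp:

2.5865 mol/L


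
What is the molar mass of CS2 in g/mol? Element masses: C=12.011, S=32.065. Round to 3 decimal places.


M = sum(count * atomic_mass) over atoms.
M = 1*12.011 + 2*32.065
M = 12.011 + 64.13
M = 76.141 g/mol, rounded to 3 dp:

76.141 g/mol


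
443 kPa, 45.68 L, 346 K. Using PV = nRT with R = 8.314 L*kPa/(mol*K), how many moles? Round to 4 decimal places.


PV = nRT, solve for n = PV / (RT).
PV = 443 * 45.68 = 20236.24
RT = 8.314 * 346 = 2876.644
n = 20236.24 / 2876.644
n = 7.03466957 mol, rounded to 4 dp:

7.0347 mol


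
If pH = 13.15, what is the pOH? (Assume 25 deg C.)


At 25 deg C, pH + pOH = 14.
pOH = 14 - pH = 14 - 13.15
pOH = 0.85:

0.85


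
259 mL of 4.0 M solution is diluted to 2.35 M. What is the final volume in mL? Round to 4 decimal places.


Dilution: M1*V1 = M2*V2, solve for V2.
V2 = M1*V1 / M2
V2 = 4.0 * 259 / 2.35
V2 = 1036.0 / 2.35
V2 = 440.85106383 mL, rounded to 4 dp:

440.8511 mL


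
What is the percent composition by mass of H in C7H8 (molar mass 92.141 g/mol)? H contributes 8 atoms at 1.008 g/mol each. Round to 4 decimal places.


pct = 100 * (n_elem * M_elem) / M_total
mass_contribution = 8 * 1.008 = 8.064 g/mol
pct = 100 * 8.064 / 92.141
pct = 8.7518043 %, rounded to 4 dp:

8.7518 %


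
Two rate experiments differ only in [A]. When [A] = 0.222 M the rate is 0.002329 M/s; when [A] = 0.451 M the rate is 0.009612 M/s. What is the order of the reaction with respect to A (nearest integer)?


Rate is proportional to [A]^n, so rate2/rate1 = ([A]2/[A]1)^n. Take logs to solve for n.
rate2/rate1 = 0.009612 / 0.002329 = 4.1271
[A]2/[A]1 = 0.451 / 0.222 = 2.0315
n = ln(4.1271) / ln(2.0315) = 2.0
Nearest integer order:

2


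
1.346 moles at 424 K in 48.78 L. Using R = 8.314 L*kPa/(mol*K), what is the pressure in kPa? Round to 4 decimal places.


PV = nRT, solve for P = nRT / V.
nRT = 1.346 * 8.314 * 424 = 4744.8331
P = 4744.8331 / 48.78
P = 97.27005125 kPa, rounded to 4 dp:

97.2701 kPa


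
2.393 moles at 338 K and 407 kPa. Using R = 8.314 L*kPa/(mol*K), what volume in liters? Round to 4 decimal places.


PV = nRT, solve for V = nRT / P.
nRT = 2.393 * 8.314 * 338 = 6724.6459
V = 6724.6459 / 407
V = 16.5224715 L, rounded to 4 dp:

16.5225 L


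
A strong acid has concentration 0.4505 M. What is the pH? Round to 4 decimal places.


A strong acid dissociates completely, so [H+] equals the given concentration.
pH = -log10([H+]) = -log10(0.4505)
pH = 0.3463052, rounded to 4 dp:

0.3463


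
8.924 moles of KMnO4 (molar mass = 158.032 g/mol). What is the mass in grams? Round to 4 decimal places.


mass = n * M
mass = 8.924 * 158.032
mass = 1410.277568 g, rounded to 4 dp:

1410.2776 g


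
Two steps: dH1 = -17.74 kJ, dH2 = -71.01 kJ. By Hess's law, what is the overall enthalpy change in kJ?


Hess's law: enthalpy is a state function, so add the step enthalpies.
dH_total = dH1 + dH2 = -17.74 + (-71.01)
dH_total = -88.75 kJ:

-88.75 kJ


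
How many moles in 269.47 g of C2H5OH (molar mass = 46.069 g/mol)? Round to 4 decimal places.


n = mass / M
n = 269.47 / 46.069
n = 5.84926957 mol, rounded to 4 dp:

5.8493 mol


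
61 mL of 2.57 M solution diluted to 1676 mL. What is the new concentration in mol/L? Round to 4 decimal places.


Dilution: M1*V1 = M2*V2, solve for M2.
M2 = M1*V1 / V2
M2 = 2.57 * 61 / 1676
M2 = 156.77 / 1676
M2 = 0.09353819 mol/L, rounded to 4 dp:

0.0935 mol/L


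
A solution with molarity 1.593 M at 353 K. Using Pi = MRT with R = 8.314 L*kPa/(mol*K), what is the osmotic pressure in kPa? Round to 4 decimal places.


Osmotic pressure (van't Hoff): Pi = M*R*T.
RT = 8.314 * 353 = 2934.842
Pi = 1.593 * 2934.842
Pi = 4675.203306 kPa, rounded to 4 dp:

4675.2033 kPa


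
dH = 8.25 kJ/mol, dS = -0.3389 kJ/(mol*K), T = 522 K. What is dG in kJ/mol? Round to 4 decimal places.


Gibbs: dG = dH - T*dS (consistent units, dS already in kJ/(mol*K)).
T*dS = 522 * -0.3389 = -176.9058
dG = 8.25 - (-176.9058)
dG = 185.1558 kJ/mol, rounded to 4 dp:

185.1558 kJ/mol


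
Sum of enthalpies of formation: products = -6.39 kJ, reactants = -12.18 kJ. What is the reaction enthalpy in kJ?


dH_rxn = sum(dH_f products) - sum(dH_f reactants)
dH_rxn = -6.39 - (-12.18)
dH_rxn = 5.79 kJ:

5.79 kJ


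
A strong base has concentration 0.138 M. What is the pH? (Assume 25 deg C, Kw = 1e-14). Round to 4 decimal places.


A strong base dissociates completely, so [OH-] equals the given concentration.
pOH = -log10([OH-]) = -log10(0.138) = 0.860121
pH = 14 - pOH = 14 - 0.860121
pH = 13.139879, rounded to 4 dp:

13.1399


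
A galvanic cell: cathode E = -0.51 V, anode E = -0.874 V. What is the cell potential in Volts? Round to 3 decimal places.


Standard cell potential: E_cell = E_cathode - E_anode.
E_cell = -0.51 - (-0.874)
E_cell = 0.364 V, rounded to 3 dp:

0.364 V


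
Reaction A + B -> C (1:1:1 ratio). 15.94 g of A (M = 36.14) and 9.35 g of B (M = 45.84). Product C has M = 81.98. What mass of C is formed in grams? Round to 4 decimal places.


Find moles of each reactant; the smaller value is the limiting reagent in a 1:1:1 reaction, so moles_C equals moles of the limiter.
n_A = mass_A / M_A = 15.94 / 36.14 = 0.441063 mol
n_B = mass_B / M_B = 9.35 / 45.84 = 0.20397 mol
Limiting reagent: B (smaller), n_limiting = 0.20397 mol
mass_C = n_limiting * M_C = 0.20397 * 81.98
mass_C = 16.7214606 g, rounded to 4 dp:

16.7215 g


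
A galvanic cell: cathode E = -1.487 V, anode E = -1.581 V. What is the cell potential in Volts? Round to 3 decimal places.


Standard cell potential: E_cell = E_cathode - E_anode.
E_cell = -1.487 - (-1.581)
E_cell = 0.094 V, rounded to 3 dp:

0.094 V


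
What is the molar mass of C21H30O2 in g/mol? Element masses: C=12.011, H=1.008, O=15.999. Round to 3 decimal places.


M = sum(count * atomic_mass) over atoms.
M = 21*12.011 + 30*1.008 + 2*15.999
M = 252.231 + 30.24 + 31.998
M = 314.469 g/mol, rounded to 3 dp:

314.469 g/mol


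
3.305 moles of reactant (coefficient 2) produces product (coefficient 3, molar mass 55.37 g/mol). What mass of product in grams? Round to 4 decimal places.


Use the coefficient ratio to convert reactant moles to product moles, then multiply by the product's molar mass.
moles_P = moles_R * (coeff_P / coeff_R) = 3.305 * (3/2) = 4.9575
mass_P = moles_P * M_P = 4.9575 * 55.37
mass_P = 274.496775 g, rounded to 4 dp:

274.4968 g


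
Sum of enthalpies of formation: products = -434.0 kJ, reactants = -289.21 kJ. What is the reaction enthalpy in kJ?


dH_rxn = sum(dH_f products) - sum(dH_f reactants)
dH_rxn = -434.0 - (-289.21)
dH_rxn = -144.79 kJ:

-144.79 kJ


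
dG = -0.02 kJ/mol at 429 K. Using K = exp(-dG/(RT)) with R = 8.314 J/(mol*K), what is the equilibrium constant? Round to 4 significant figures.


dG is in kJ/mol; multiply by 1000 to match R in J/(mol*K).
RT = 8.314 * 429 = 3566.706 J/mol
exponent = -dG*1000 / (RT) = -(-0.02*1000) / 3566.706 = 0.00560741
K = exp(0.00560741)
K = 1.0056232, rounded to 4 significant figures:

1.006


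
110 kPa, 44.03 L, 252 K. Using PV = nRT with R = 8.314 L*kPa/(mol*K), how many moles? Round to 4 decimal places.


PV = nRT, solve for n = PV / (RT).
PV = 110 * 44.03 = 4843.3
RT = 8.314 * 252 = 2095.128
n = 4843.3 / 2095.128
n = 2.31169647 mol, rounded to 4 dp:

2.3117 mol


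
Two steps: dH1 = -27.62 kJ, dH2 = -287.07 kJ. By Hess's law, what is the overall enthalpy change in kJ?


Hess's law: enthalpy is a state function, so add the step enthalpies.
dH_total = dH1 + dH2 = -27.62 + (-287.07)
dH_total = -314.69 kJ:

-314.69 kJ


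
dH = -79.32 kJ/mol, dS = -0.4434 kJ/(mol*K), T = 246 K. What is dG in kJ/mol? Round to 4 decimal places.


Gibbs: dG = dH - T*dS (consistent units, dS already in kJ/(mol*K)).
T*dS = 246 * -0.4434 = -109.0764
dG = -79.32 - (-109.0764)
dG = 29.7564 kJ/mol, rounded to 4 dp:

29.7564 kJ/mol


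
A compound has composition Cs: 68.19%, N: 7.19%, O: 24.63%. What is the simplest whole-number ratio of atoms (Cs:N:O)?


Assume 100 g of compound, divide each mass% by atomic mass to get moles, then normalize by the smallest to get a raw atom ratio.
Moles per 100 g: Cs: 68.19/132.905 = 0.5131, N: 7.19/14.007 = 0.5133, O: 24.63/15.999 = 1.5395
Raw ratio (divide by min = 0.5131): Cs: 1.0, N: 1.0, O: 3.0
Multiply by 1 to clear fractions: Cs: 1.0 ~= 1, N: 1.0 ~= 1, O: 3.0 ~= 3
Reduce by GCD to get the simplest whole-number ratio:

1:1:3


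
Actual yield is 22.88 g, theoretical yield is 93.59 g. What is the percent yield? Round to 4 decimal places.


% yield = 100 * actual / theoretical
% yield = 100 * 22.88 / 93.59
% yield = 24.44705631 %, rounded to 4 dp:

24.4471 %


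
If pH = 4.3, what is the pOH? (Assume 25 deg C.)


At 25 deg C, pH + pOH = 14.
pOH = 14 - pH = 14 - 4.3
pOH = 9.7:

9.70


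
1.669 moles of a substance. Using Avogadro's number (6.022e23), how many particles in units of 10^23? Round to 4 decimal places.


N = n * NA, then divide by 1e23 for the requested units.
N / 1e23 = n * 6.022
N / 1e23 = 1.669 * 6.022
N / 1e23 = 10.050718, rounded to 4 dp:

10.0507


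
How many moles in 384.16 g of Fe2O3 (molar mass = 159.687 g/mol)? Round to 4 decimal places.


n = mass / M
n = 384.16 / 159.687
n = 2.40570616 mol, rounded to 4 dp:

2.4057 mol


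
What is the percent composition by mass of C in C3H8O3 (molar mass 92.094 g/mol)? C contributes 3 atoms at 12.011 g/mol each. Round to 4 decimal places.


pct = 100 * (n_elem * M_elem) / M_total
mass_contribution = 3 * 12.011 = 36.033 g/mol
pct = 100 * 36.033 / 92.094
pct = 39.12632745 %, rounded to 4 dp:

39.1263 %


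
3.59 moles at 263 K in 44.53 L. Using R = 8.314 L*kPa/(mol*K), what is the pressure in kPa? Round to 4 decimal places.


PV = nRT, solve for P = nRT / V.
nRT = 3.59 * 8.314 * 263 = 7849.8294
P = 7849.8294 / 44.53
P = 176.281819 kPa, rounded to 4 dp:

176.2818 kPa


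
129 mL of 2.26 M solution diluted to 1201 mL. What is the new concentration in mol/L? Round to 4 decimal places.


Dilution: M1*V1 = M2*V2, solve for M2.
M2 = M1*V1 / V2
M2 = 2.26 * 129 / 1201
M2 = 291.54 / 1201
M2 = 0.24274771 mol/L, rounded to 4 dp:

0.2427 mol/L


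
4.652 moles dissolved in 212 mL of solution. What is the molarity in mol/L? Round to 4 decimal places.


Convert volume to liters: V_L = V_mL / 1000.
V_L = 212 / 1000 = 0.212 L
M = n / V_L = 4.652 / 0.212
M = 21.94339623 mol/L, rounded to 4 dp:

21.9434 mol/L


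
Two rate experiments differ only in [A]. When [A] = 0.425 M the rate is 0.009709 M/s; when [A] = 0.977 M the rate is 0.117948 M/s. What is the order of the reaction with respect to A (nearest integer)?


Rate is proportional to [A]^n, so rate2/rate1 = ([A]2/[A]1)^n. Take logs to solve for n.
rate2/rate1 = 0.117948 / 0.009709 = 12.1483
[A]2/[A]1 = 0.977 / 0.425 = 2.2988
n = ln(12.1483) / ln(2.2988) = 3.0
Nearest integer order:

3


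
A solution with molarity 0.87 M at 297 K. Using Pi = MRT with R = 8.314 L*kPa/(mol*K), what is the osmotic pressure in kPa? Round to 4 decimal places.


Osmotic pressure (van't Hoff): Pi = M*R*T.
RT = 8.314 * 297 = 2469.258
Pi = 0.87 * 2469.258
Pi = 2148.25446 kPa, rounded to 4 dp:

2148.2545 kPa


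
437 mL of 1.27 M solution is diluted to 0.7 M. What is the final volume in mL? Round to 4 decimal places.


Dilution: M1*V1 = M2*V2, solve for V2.
V2 = M1*V1 / M2
V2 = 1.27 * 437 / 0.7
V2 = 554.99 / 0.7
V2 = 792.84285714 mL, rounded to 4 dp:

792.8429 mL


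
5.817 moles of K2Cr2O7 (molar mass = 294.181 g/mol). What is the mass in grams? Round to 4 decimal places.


mass = n * M
mass = 5.817 * 294.181
mass = 1711.250877 g, rounded to 4 dp:

1711.2509 g


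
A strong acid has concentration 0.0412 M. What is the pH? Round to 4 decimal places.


A strong acid dissociates completely, so [H+] equals the given concentration.
pH = -log10([H+]) = -log10(0.0412)
pH = 1.38510278, rounded to 4 dp:

1.3851


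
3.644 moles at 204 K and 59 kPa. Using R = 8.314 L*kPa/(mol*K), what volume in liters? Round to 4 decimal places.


PV = nRT, solve for V = nRT / P.
nRT = 3.644 * 8.314 * 204 = 6180.4281
V = 6180.4281 / 59
V = 104.75301864 L, rounded to 4 dp:

104.7530 L


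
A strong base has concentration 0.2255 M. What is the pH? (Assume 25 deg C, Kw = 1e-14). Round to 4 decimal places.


A strong base dissociates completely, so [OH-] equals the given concentration.
pOH = -log10([OH-]) = -log10(0.2255) = 0.646853
pH = 14 - pOH = 14 - 0.646853
pH = 13.353147, rounded to 4 dp:

13.3531


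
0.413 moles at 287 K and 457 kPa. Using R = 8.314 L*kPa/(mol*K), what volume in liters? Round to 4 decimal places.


PV = nRT, solve for V = nRT / P.
nRT = 0.413 * 8.314 * 287 = 985.4667
V = 985.4667 / 457
V = 2.15638228 L, rounded to 4 dp:

2.1564 L


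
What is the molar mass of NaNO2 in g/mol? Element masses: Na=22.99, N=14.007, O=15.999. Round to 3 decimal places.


M = sum(count * atomic_mass) over atoms.
M = 1*22.99 + 1*14.007 + 2*15.999
M = 22.99 + 14.007 + 31.998
M = 68.995 g/mol, rounded to 3 dp:

68.995 g/mol


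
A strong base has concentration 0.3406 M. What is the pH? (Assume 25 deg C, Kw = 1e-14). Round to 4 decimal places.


A strong base dissociates completely, so [OH-] equals the given concentration.
pOH = -log10([OH-]) = -log10(0.3406) = 0.467755
pH = 14 - pOH = 14 - 0.467755
pH = 13.532245, rounded to 4 dp:

13.5322


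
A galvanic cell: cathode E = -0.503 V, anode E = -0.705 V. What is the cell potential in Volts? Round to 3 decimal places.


Standard cell potential: E_cell = E_cathode - E_anode.
E_cell = -0.503 - (-0.705)
E_cell = 0.202 V, rounded to 3 dp:

0.202 V


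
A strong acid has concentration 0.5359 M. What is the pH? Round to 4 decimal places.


A strong acid dissociates completely, so [H+] equals the given concentration.
pH = -log10([H+]) = -log10(0.5359)
pH = 0.27091624, rounded to 4 dp:

0.2709


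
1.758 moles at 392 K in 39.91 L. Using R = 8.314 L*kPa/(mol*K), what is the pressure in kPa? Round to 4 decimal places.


PV = nRT, solve for P = nRT / V.
nRT = 1.758 * 8.314 * 392 = 5729.4767
P = 5729.4767 / 39.91
P = 143.55992734 kPa, rounded to 4 dp:

143.5599 kPa


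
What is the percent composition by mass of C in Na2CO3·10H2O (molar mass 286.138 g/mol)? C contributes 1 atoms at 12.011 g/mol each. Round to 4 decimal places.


pct = 100 * (n_elem * M_elem) / M_total
mass_contribution = 1 * 12.011 = 12.011 g/mol
pct = 100 * 12.011 / 286.138
pct = 4.19762492 %, rounded to 4 dp:

4.1976 %


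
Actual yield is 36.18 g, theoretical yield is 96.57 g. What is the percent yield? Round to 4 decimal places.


% yield = 100 * actual / theoretical
% yield = 100 * 36.18 / 96.57
% yield = 37.46505126 %, rounded to 4 dp:

37.4651 %


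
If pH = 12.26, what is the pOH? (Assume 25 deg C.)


At 25 deg C, pH + pOH = 14.
pOH = 14 - pH = 14 - 12.26
pOH = 1.74:

1.74


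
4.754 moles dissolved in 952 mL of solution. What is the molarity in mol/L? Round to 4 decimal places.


Convert volume to liters: V_L = V_mL / 1000.
V_L = 952 / 1000 = 0.952 L
M = n / V_L = 4.754 / 0.952
M = 4.99369748 mol/L, rounded to 4 dp:

4.9937 mol/L


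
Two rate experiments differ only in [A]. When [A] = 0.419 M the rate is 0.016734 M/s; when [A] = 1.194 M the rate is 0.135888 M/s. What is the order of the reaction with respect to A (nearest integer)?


Rate is proportional to [A]^n, so rate2/rate1 = ([A]2/[A]1)^n. Take logs to solve for n.
rate2/rate1 = 0.135888 / 0.016734 = 8.1205
[A]2/[A]1 = 1.194 / 0.419 = 2.8496
n = ln(8.1205) / ln(2.8496) = 2.0
Nearest integer order:

2


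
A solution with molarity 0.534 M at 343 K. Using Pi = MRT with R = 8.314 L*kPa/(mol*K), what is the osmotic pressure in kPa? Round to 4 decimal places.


Osmotic pressure (van't Hoff): Pi = M*R*T.
RT = 8.314 * 343 = 2851.702
Pi = 0.534 * 2851.702
Pi = 1522.808868 kPa, rounded to 4 dp:

1522.8089 kPa


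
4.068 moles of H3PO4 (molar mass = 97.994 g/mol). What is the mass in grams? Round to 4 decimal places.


mass = n * M
mass = 4.068 * 97.994
mass = 398.639592 g, rounded to 4 dp:

398.6396 g


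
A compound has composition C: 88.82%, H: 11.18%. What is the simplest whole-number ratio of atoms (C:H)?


Assume 100 g of compound, divide each mass% by atomic mass to get moles, then normalize by the smallest to get a raw atom ratio.
Moles per 100 g: C: 88.82/12.011 = 7.3949, H: 11.18/1.008 = 11.0913
Raw ratio (divide by min = 7.3949): C: 1.0, H: 1.5
Multiply by 2 to clear fractions: C: 2.0 ~= 2, H: 3.0 ~= 3
Reduce by GCD to get the simplest whole-number ratio:

2:3


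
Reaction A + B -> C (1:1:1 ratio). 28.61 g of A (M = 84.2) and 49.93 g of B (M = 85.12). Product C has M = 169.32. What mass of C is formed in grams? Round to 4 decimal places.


Find moles of each reactant; the smaller value is the limiting reagent in a 1:1:1 reaction, so moles_C equals moles of the limiter.
n_A = mass_A / M_A = 28.61 / 84.2 = 0.339786 mol
n_B = mass_B / M_B = 49.93 / 85.12 = 0.586584 mol
Limiting reagent: A (smaller), n_limiting = 0.339786 mol
mass_C = n_limiting * M_C = 0.339786 * 169.32
mass_C = 57.53256552 g, rounded to 4 dp:

57.5326 g


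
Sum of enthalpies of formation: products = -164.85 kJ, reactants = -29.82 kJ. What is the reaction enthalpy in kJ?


dH_rxn = sum(dH_f products) - sum(dH_f reactants)
dH_rxn = -164.85 - (-29.82)
dH_rxn = -135.03 kJ:

-135.03 kJ


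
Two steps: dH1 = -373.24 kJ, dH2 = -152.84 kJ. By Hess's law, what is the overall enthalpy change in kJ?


Hess's law: enthalpy is a state function, so add the step enthalpies.
dH_total = dH1 + dH2 = -373.24 + (-152.84)
dH_total = -526.08 kJ:

-526.08 kJ


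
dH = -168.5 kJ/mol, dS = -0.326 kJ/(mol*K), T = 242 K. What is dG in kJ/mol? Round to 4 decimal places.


Gibbs: dG = dH - T*dS (consistent units, dS already in kJ/(mol*K)).
T*dS = 242 * -0.326 = -78.892
dG = -168.5 - (-78.892)
dG = -89.608 kJ/mol, rounded to 4 dp:

-89.6080 kJ/mol


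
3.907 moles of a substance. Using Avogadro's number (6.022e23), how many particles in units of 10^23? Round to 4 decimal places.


N = n * NA, then divide by 1e23 for the requested units.
N / 1e23 = n * 6.022
N / 1e23 = 3.907 * 6.022
N / 1e23 = 23.527954, rounded to 4 dp:

23.5280


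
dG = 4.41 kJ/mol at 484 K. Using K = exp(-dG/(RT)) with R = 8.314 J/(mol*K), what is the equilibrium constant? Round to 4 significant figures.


dG is in kJ/mol; multiply by 1000 to match R in J/(mol*K).
RT = 8.314 * 484 = 4023.976 J/mol
exponent = -dG*1000 / (RT) = -(4.41*1000) / 4023.976 = -1.09593099
K = exp(-1.09593099)
K = 0.3342283, rounded to 4 significant figures:

0.3342


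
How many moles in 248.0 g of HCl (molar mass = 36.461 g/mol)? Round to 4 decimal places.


n = mass / M
n = 248.0 / 36.461
n = 6.80178821 mol, rounded to 4 dp:

6.8018 mol


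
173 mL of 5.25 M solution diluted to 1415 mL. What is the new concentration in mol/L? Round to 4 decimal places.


Dilution: M1*V1 = M2*V2, solve for M2.
M2 = M1*V1 / V2
M2 = 5.25 * 173 / 1415
M2 = 908.25 / 1415
M2 = 0.64187279 mol/L, rounded to 4 dp:

0.6419 mol/L


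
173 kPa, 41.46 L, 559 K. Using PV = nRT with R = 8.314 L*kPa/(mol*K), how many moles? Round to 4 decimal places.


PV = nRT, solve for n = PV / (RT).
PV = 173 * 41.46 = 7172.58
RT = 8.314 * 559 = 4647.526
n = 7172.58 / 4647.526
n = 1.54331143 mol, rounded to 4 dp:

1.5433 mol


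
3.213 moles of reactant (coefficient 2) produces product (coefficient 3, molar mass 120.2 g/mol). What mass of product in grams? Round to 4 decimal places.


Use the coefficient ratio to convert reactant moles to product moles, then multiply by the product's molar mass.
moles_P = moles_R * (coeff_P / coeff_R) = 3.213 * (3/2) = 4.8195
mass_P = moles_P * M_P = 4.8195 * 120.2
mass_P = 579.3039 g, rounded to 4 dp:

579.3039 g


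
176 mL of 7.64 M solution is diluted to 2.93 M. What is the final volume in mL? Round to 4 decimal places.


Dilution: M1*V1 = M2*V2, solve for V2.
V2 = M1*V1 / M2
V2 = 7.64 * 176 / 2.93
V2 = 1344.64 / 2.93
V2 = 458.92150171 mL, rounded to 4 dp:

458.9215 mL


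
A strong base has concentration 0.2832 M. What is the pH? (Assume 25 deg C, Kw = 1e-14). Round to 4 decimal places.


A strong base dissociates completely, so [OH-] equals the given concentration.
pOH = -log10([OH-]) = -log10(0.2832) = 0.547907
pH = 14 - pOH = 14 - 0.547907
pH = 13.452093, rounded to 4 dp:

13.4521


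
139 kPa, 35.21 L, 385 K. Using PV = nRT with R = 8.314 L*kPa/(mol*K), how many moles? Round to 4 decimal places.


PV = nRT, solve for n = PV / (RT).
PV = 139 * 35.21 = 4894.19
RT = 8.314 * 385 = 3200.89
n = 4894.19 / 3200.89
n = 1.52900912 mol, rounded to 4 dp:

1.5290 mol


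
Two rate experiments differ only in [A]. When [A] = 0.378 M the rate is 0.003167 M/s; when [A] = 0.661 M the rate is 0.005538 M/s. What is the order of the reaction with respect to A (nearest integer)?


Rate is proportional to [A]^n, so rate2/rate1 = ([A]2/[A]1)^n. Take logs to solve for n.
rate2/rate1 = 0.005538 / 0.003167 = 1.7487
[A]2/[A]1 = 0.661 / 0.378 = 1.7487
n = ln(1.7487) / ln(1.7487) = 1.0
Nearest integer order:

1


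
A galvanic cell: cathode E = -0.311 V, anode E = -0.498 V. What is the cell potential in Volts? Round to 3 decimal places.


Standard cell potential: E_cell = E_cathode - E_anode.
E_cell = -0.311 - (-0.498)
E_cell = 0.187 V, rounded to 3 dp:

0.187 V


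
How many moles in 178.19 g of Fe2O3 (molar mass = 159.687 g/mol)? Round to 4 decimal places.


n = mass / M
n = 178.19 / 159.687
n = 1.11587042 mol, rounded to 4 dp:

1.1159 mol


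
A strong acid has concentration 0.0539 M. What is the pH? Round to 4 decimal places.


A strong acid dissociates completely, so [H+] equals the given concentration.
pH = -log10([H+]) = -log10(0.0539)
pH = 1.26841123, rounded to 4 dp:

1.2684
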